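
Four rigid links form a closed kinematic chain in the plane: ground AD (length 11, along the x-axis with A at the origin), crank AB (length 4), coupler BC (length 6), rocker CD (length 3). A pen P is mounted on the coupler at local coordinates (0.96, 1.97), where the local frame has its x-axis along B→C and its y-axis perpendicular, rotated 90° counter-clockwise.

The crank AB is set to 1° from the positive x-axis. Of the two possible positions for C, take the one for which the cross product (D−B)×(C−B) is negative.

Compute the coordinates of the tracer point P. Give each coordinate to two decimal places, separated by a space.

A=(0,0), D=(11.00,0)
B = A + 4.00·(cos1°, sin1°) = (3.9994, 0.0698)
|BD| = 7.0010
circle(B,6.00) ∩ circle(D,3.00): a=5.4288, h=2.5550
  candidates: C₊=(9.4534,2.5706) cross=17.888; C₋=(9.4024,-2.5392) cross=-17.888
  mode - wants cross < 0 → take C=(9.4024,-2.5392) (cross=-17.888)
ex = (C−B)/|BC| = (0.9005,-0.4348); ey = (0.4348,0.9005)
P = B + 0.96·ex + 1.97·ey = (5.7205,1.4264)

5.72 1.43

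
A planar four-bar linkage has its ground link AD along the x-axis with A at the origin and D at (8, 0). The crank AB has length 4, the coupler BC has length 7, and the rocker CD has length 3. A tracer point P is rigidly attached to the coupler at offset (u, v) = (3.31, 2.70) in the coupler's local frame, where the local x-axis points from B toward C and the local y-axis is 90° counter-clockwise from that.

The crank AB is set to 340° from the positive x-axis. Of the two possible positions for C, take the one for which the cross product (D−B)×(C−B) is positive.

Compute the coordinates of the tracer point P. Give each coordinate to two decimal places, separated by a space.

A=(0,0), D=(8.00,0)
B = A + 4.00·(cos340°, sin340°) = (3.7588, -1.3681)
|BD| = 4.4564
circle(B,7.00) ∩ circle(D,3.00): a=6.7161, h=1.9733
  candidates: C₊=(9.5448,2.5717) cross=8.794; C₋=(10.7564,-1.1843) cross=-8.794
  mode + wants cross > 0 → take C=(9.5448,2.5717) (cross=8.794)
ex = (C−B)/|BC| = (0.8266,0.5628); ey = (-0.5628,0.8266)
P = B + 3.31·ex + 2.70·ey = (4.9751,2.7266)

4.98 2.73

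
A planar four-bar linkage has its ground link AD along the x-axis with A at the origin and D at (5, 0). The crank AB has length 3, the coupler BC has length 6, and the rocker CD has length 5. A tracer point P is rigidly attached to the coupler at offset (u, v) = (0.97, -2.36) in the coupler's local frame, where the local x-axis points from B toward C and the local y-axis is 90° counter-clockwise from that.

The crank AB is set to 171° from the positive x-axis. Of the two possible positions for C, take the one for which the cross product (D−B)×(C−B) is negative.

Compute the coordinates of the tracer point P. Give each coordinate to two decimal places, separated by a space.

-3.83 -1.93

A=(0,0), D=(5.00,0)
B = A + 3.00·(cos171°, sin171°) = (-2.9631, 0.4693)
|BD| = 7.9769
circle(B,6.00) ∩ circle(D,5.00): a=4.6779, h=3.7573
  candidates: C₊=(1.9278,3.9448) cross=29.971; C₋=(1.4857,-3.5567) cross=-29.971
  mode - wants cross < 0 → take C=(1.4857,-3.5567) (cross=-29.971)
ex = (C−B)/|BC| = (0.7415,-0.6710); ey = (0.6710,0.7415)
P = B + 0.97·ex + -2.36·ey = (-3.8274,-1.9314)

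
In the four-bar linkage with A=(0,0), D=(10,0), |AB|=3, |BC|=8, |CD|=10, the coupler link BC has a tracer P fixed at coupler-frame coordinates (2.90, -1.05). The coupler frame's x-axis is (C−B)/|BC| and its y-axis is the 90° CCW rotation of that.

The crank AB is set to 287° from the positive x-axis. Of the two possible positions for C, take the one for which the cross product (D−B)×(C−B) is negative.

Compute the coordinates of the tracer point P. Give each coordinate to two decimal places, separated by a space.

1.87 -5.79

A=(0,0), D=(10.00,0)
B = A + 3.00·(cos287°, sin287°) = (0.8771, -2.8689)
|BD| = 9.5634
circle(B,8.00) ∩ circle(D,10.00): a=2.8995, h=7.4561
  candidates: C₊=(1.4063,5.1136) cross=71.305; C₋=(5.8798,-9.1118) cross=-71.305
  mode - wants cross < 0 → take C=(5.8798,-9.1118) (cross=-71.305)
ex = (C−B)/|BC| = (0.6253,-0.7804); ey = (0.7804,0.6253)
P = B + 2.90·ex + -1.05·ey = (1.8712,-5.7885)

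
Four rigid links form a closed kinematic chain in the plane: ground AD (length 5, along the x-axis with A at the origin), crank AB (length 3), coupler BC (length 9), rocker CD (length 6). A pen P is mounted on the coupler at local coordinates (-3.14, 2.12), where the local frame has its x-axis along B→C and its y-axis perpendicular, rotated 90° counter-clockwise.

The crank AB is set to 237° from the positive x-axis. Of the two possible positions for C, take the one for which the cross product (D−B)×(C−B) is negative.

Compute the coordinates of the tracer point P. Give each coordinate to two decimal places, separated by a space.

-3.81 0.59

A=(0,0), D=(5.00,0)
B = A + 3.00·(cos237°, sin237°) = (-1.6339, -2.5160)
|BD| = 7.0950
circle(B,9.00) ∩ circle(D,6.00): a=6.7187, h=5.9882
  candidates: C₊=(2.5247,5.4656) cross=42.486; C₋=(6.7717,-5.7325) cross=-42.486
  mode - wants cross < 0 → take C=(6.7717,-5.7325) (cross=-42.486)
ex = (C−B)/|BC| = (0.9340,-0.3574); ey = (0.3574,0.9340)
P = B + -3.14·ex + 2.12·ey = (-3.8089,0.5862)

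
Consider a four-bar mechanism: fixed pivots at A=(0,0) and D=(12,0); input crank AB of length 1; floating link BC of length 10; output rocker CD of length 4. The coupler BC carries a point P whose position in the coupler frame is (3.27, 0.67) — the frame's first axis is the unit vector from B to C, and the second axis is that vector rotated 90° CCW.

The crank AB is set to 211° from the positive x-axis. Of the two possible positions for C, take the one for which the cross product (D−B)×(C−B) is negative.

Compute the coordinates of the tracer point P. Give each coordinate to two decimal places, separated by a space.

A=(0,0), D=(12.00,0)
B = A + 1.00·(cos211°, sin211°) = (-0.8572, -0.5150)
|BD| = 12.8675
circle(B,10.00) ∩ circle(D,4.00): a=9.6978, h=2.4399
  candidates: C₊=(8.7352,2.3111) cross=31.395; C₋=(8.9305,-2.5648) cross=-31.395
  mode - wants cross < 0 → take C=(8.9305,-2.5648) (cross=-31.395)
ex = (C−B)/|BC| = (0.9788,-0.2050); ey = (0.2050,0.9788)
P = B + 3.27·ex + 0.67·ey = (2.4807,-0.5295)

2.48 -0.53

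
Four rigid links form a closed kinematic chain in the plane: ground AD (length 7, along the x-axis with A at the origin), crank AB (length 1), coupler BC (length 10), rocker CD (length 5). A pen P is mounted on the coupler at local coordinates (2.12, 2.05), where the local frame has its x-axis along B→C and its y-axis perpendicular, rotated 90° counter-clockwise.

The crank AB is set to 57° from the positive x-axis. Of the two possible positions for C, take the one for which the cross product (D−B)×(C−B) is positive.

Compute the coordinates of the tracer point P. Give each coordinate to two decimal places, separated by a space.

A=(0,0), D=(7.00,0)
B = A + 1.00·(cos57°, sin57°) = (0.5446, 0.8387)
|BD| = 6.5096
circle(B,10.00) ∩ circle(D,5.00): a=9.0155, h=4.3267
  candidates: C₊=(10.0425,3.9678) cross=28.165; C₋=(8.9276,-4.6135) cross=-28.165
  mode + wants cross > 0 → take C=(10.0425,3.9678) (cross=28.165)
ex = (C−B)/|BC| = (0.9498,0.3129); ey = (-0.3129,0.9498)
P = B + 2.12·ex + 2.05·ey = (1.9167,3.4491)

1.92 3.45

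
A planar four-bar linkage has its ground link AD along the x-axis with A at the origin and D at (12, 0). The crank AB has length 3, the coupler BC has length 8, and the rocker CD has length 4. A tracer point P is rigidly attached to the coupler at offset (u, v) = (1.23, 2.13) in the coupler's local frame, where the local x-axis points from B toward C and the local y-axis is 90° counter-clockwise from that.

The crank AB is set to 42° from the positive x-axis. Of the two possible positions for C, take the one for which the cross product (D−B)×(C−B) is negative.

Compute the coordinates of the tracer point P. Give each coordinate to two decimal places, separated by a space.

A=(0,0), D=(12.00,0)
B = A + 3.00·(cos42°, sin42°) = (2.2294, 2.0074)
|BD| = 9.9746
circle(B,8.00) ∩ circle(D,4.00): a=7.3934, h=3.0557
  candidates: C₊=(10.0865,3.5126) cross=30.480; C₋=(8.8566,-2.4737) cross=-30.480
  mode - wants cross < 0 → take C=(8.8566,-2.4737) (cross=-30.480)
ex = (C−B)/|BC| = (0.8284,-0.5601); ey = (0.5601,0.8284)
P = B + 1.23·ex + 2.13·ey = (4.4415,3.0829)

4.44 3.08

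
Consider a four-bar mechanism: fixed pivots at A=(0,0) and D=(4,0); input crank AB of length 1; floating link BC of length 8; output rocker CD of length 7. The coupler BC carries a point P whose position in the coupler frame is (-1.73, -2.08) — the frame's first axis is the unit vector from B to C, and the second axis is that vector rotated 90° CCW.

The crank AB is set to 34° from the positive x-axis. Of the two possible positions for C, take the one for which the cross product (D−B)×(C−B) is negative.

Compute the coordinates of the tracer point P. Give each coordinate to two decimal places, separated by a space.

A=(0,0), D=(4.00,0)
B = A + 1.00·(cos34°, sin34°) = (0.8290, 0.5592)
|BD| = 3.2199
circle(B,8.00) ∩ circle(D,7.00): a=3.9392, h=6.9629
  candidates: C₊=(5.9176,6.7322) cross=22.420; C₋=(3.4992,-6.9821) cross=-22.420
  mode - wants cross < 0 → take C=(3.4992,-6.9821) (cross=-22.420)
ex = (C−B)/|BC| = (0.3338,-0.9427); ey = (0.9427,0.3338)
P = B + -1.73·ex + -2.08·ey = (-1.7091,1.4958)

-1.71 1.50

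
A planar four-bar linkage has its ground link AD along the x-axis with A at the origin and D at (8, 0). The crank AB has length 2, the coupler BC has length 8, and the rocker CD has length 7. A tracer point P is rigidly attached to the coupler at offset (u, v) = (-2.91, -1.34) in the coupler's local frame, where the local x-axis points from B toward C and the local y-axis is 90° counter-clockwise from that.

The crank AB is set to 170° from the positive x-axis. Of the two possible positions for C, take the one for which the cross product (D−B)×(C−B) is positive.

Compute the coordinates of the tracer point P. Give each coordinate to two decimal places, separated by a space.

-3.23 -2.60

A=(0,0), D=(8.00,0)
B = A + 2.00·(cos170°, sin170°) = (-1.9696, 0.3473)
|BD| = 9.9757
circle(B,8.00) ∩ circle(D,7.00): a=5.7397, h=5.5728
  candidates: C₊=(3.9606,5.7169) cross=55.593; C₋=(3.5726,-5.4220) cross=-55.593
  mode + wants cross > 0 → take C=(3.9606,5.7169) (cross=55.593)
ex = (C−B)/|BC| = (0.7413,0.6712); ey = (-0.6712,0.7413)
P = B + -2.91·ex + -1.34·ey = (-3.2273,-2.5992)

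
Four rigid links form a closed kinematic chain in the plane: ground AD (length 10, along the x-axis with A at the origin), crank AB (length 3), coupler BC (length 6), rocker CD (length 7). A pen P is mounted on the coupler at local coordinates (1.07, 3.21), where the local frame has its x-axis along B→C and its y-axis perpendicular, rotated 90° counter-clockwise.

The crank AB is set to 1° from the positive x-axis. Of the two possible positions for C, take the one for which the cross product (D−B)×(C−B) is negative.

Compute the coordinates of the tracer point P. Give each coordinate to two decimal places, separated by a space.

A=(0,0), D=(10.00,0)
B = A + 3.00·(cos1°, sin1°) = (2.9995, 0.0524)
|BD| = 7.0007
circle(B,6.00) ∩ circle(D,7.00): a=2.5718, h=5.4209
  candidates: C₊=(5.6119,5.4538) cross=37.949; C₋=(5.5308,-5.3876) cross=-37.949
  mode - wants cross < 0 → take C=(5.5308,-5.3876) (cross=-37.949)
ex = (C−B)/|BC| = (0.4219,-0.9067); ey = (0.9067,0.4219)
P = B + 1.07·ex + 3.21·ey = (6.3613,0.4364)

6.36 0.44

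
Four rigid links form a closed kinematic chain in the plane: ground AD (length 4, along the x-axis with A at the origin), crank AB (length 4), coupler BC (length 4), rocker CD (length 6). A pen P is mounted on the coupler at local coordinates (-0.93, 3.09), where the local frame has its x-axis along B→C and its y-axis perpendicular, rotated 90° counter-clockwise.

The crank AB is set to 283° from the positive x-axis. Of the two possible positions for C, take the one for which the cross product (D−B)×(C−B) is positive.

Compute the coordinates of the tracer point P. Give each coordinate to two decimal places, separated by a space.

-0.65 -6.73

A=(0,0), D=(4.00,0)
B = A + 4.00·(cos283°, sin283°) = (0.8998, -3.8975)
|BD| = 4.9801
circle(B,4.00) ∩ circle(D,6.00): a=0.4821, h=3.9708
  candidates: C₊=(-1.9077,-1.0483) cross=19.775; C₋=(4.3075,-5.9921) cross=-19.775
  mode + wants cross > 0 → take C=(-1.9077,-1.0483) (cross=19.775)
ex = (C−B)/|BC| = (-0.7019,0.7123); ey = (-0.7123,-0.7019)
P = B + -0.93·ex + 3.09·ey = (-0.6484,-6.7287)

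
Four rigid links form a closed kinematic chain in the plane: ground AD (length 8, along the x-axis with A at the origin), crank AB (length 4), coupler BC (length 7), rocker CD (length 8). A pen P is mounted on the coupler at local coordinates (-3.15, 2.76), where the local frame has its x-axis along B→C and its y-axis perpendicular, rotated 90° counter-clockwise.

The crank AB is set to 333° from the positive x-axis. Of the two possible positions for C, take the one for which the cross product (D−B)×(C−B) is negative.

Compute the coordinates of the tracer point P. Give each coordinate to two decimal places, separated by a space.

4.44 2.28

A=(0,0), D=(8.00,0)
B = A + 4.00·(cos333°, sin333°) = (3.5640, -1.8160)
|BD| = 4.7933
circle(B,7.00) ∩ circle(D,8.00): a=0.8320, h=6.9504
  candidates: C₊=(1.7008,4.9315) cross=33.315; C₋=(6.9672,-7.9330) cross=-33.315
  mode - wants cross < 0 → take C=(6.9672,-7.9330) (cross=-33.315)
ex = (C−B)/|BC| = (0.4862,-0.8739); ey = (0.8739,0.4862)
P = B + -3.15·ex + 2.76·ey = (4.4445,2.2785)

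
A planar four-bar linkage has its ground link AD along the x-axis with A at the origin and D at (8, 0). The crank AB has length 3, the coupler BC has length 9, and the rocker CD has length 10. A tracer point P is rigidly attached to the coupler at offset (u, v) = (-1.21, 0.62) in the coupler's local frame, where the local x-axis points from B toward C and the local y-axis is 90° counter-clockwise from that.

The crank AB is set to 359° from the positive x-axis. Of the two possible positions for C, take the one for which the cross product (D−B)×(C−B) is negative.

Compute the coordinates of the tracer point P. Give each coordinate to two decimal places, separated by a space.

A=(0,0), D=(8.00,0)
B = A + 3.00·(cos359°, sin359°) = (2.9995, -0.0524)
|BD| = 5.0007
circle(B,9.00) ∩ circle(D,10.00): a=0.6006, h=8.9799
  candidates: C₊=(3.5061,8.9334) cross=44.906; C₋=(3.6942,-9.0255) cross=-44.906
  mode - wants cross < 0 → take C=(3.6942,-9.0255) (cross=-44.906)
ex = (C−B)/|BC| = (0.0772,-0.9970); ey = (0.9970,0.0772)
P = B + -1.21·ex + 0.62·ey = (3.5243,1.2019)

3.52 1.20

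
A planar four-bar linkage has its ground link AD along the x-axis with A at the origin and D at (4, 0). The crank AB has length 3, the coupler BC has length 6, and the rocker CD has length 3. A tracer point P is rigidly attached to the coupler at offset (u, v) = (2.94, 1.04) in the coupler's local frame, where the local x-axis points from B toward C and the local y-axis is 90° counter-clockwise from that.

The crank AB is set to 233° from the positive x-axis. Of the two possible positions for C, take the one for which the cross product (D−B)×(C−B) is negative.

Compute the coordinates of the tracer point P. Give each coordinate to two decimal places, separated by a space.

A=(0,0), D=(4.00,0)
B = A + 3.00·(cos233°, sin233°) = (-1.8054, -2.3959)
|BD| = 6.2804
circle(B,6.00) ∩ circle(D,3.00): a=5.2897, h=2.8317
  candidates: C₊=(2.0040,2.2396) cross=17.784; C₋=(4.1645,-2.9955) cross=-17.784
  mode - wants cross < 0 → take C=(4.1645,-2.9955) (cross=-17.784)
ex = (C−B)/|BC| = (0.9950,-0.0999); ey = (0.0999,0.9950)
P = B + 2.94·ex + 1.04·ey = (1.2238,-1.6549)

1.22 -1.65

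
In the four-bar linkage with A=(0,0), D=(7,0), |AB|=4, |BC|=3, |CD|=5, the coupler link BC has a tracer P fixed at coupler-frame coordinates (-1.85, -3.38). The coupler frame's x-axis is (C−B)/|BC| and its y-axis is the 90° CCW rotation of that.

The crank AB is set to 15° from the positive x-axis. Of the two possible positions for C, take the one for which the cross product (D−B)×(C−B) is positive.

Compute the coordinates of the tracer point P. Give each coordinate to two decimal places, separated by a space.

A=(0,0), D=(7.00,0)
B = A + 4.00·(cos15°, sin15°) = (3.8637, 1.0353)
|BD| = 3.3027
circle(B,3.00) ∩ circle(D,5.00): a=-0.7708, h=2.8993
  candidates: C₊=(4.0405,4.0301) cross=9.576; C₋=(2.2229,-1.4763) cross=-9.576
  mode + wants cross > 0 → take C=(4.0405,4.0301) (cross=9.576)
ex = (C−B)/|BC| = (0.0589,0.9983); ey = (-0.9983,0.0589)
P = B + -1.85·ex + -3.38·ey = (7.1288,-1.0107)

7.13 -1.01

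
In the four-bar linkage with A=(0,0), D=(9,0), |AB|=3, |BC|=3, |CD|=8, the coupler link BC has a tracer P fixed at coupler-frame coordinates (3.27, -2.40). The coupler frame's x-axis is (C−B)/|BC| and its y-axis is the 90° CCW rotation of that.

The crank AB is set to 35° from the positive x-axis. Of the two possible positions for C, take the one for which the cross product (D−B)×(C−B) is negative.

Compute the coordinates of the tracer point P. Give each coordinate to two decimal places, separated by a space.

-1.19 -0.05

A=(0,0), D=(9.00,0)
B = A + 3.00·(cos35°, sin35°) = (2.4575, 1.7207)
|BD| = 6.7650
circle(B,3.00) ∩ circle(D,8.00): a=-0.6825, h=2.9213
  candidates: C₊=(2.5405,4.7196) cross=19.763; C₋=(1.0543,-0.9309) cross=-19.763
  mode - wants cross < 0 → take C=(1.0543,-0.9309) (cross=-19.763)
ex = (C−B)/|BC| = (-0.4677,-0.8839); ey = (0.8839,-0.4677)
P = B + 3.27·ex + -2.40·ey = (-1.1933,-0.0471)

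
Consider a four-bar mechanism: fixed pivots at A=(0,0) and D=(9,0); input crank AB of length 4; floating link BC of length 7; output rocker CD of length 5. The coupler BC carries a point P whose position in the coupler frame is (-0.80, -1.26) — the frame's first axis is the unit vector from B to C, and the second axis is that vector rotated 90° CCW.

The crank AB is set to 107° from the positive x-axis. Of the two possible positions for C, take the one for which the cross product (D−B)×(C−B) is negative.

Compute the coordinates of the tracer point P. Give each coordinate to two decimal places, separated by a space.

-2.60 3.41

A=(0,0), D=(9.00,0)
B = A + 4.00·(cos107°, sin107°) = (-1.1695, 3.8252)
|BD| = 10.8651
circle(B,7.00) ∩ circle(D,5.00): a=6.5370, h=2.5035
  candidates: C₊=(5.8304,3.8670) cross=27.201; C₋=(4.0676,-0.8194) cross=-27.201
  mode - wants cross < 0 → take C=(4.0676,-0.8194) (cross=-27.201)
ex = (C−B)/|BC| = (0.7482,-0.6635); ey = (0.6635,0.7482)
P = B + -0.80·ex + -1.26·ey = (-2.6041,3.4134)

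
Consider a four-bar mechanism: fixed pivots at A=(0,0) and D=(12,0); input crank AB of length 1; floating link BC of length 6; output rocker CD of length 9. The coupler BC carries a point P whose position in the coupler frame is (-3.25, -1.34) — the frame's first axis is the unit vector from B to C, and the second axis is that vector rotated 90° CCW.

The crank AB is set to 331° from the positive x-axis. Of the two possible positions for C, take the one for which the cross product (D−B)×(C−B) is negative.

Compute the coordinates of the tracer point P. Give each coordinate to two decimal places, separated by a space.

-2.20 1.21

A=(0,0), D=(12.00,0)
B = A + 1.00·(cos331°, sin331°) = (0.8746, -0.4848)
|BD| = 11.1359
circle(B,6.00) ∩ circle(D,9.00): a=3.5475, h=4.8389
  candidates: C₊=(4.2081,4.5040) cross=53.886; C₋=(4.6294,-5.1647) cross=-53.886
  mode - wants cross < 0 → take C=(4.6294,-5.1647) (cross=-53.886)
ex = (C−B)/|BC| = (0.6258,-0.7800); ey = (0.7800,0.6258)
P = B + -3.25·ex + -1.34·ey = (-2.2044,1.2116)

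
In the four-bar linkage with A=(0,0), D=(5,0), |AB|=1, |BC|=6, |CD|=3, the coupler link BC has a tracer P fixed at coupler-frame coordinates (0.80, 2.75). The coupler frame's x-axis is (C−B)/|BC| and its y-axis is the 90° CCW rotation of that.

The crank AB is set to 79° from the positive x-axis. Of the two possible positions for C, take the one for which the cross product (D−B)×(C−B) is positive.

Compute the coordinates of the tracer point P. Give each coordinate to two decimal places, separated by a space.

A=(0,0), D=(5.00,0)
B = A + 1.00·(cos79°, sin79°) = (0.1908, 0.9816)
|BD| = 4.9084
circle(B,6.00) ∩ circle(D,3.00): a=5.2046, h=2.9853
  candidates: C₊=(5.8873,2.8658) cross=14.653; C₋=(4.6932,-2.9843) cross=-14.653
  mode + wants cross > 0 → take C=(5.8873,2.8658) (cross=14.653)
ex = (C−B)/|BC| = (0.9494,0.3140); ey = (-0.3140,0.9494)
P = B + 0.80·ex + 2.75·ey = (0.0868,3.8437)

0.09 3.84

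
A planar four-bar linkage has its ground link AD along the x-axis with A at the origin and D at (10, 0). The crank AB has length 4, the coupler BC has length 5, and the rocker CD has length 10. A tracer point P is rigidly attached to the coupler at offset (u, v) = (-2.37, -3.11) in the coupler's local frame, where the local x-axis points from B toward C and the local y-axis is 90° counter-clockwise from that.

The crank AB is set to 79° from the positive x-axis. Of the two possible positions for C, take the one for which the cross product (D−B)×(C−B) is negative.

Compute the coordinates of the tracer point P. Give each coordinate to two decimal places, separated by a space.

-1.98 6.71

A=(0,0), D=(10.00,0)
B = A + 4.00·(cos79°, sin79°) = (0.7632, 3.9265)
|BD| = 10.0367
circle(B,5.00) ∩ circle(D,10.00): a=1.2821, h=4.8328
  candidates: C₊=(3.8338,7.8726) cross=48.506; C₋=(0.0524,-1.0227) cross=-48.506
  mode - wants cross < 0 → take C=(0.0524,-1.0227) (cross=-48.506)
ex = (C−B)/|BC| = (-0.1422,-0.9898); ey = (0.9898,-0.1422)
P = B + -2.37·ex + -3.11·ey = (-1.9783,6.7146)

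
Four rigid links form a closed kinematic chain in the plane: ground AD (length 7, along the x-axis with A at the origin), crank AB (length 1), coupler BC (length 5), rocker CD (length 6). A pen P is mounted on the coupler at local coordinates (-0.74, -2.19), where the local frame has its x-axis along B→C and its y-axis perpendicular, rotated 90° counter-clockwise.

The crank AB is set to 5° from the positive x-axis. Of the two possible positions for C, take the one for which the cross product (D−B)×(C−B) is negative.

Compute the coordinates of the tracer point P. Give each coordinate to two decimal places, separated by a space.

-1.31 -0.12

A=(0,0), D=(7.00,0)
B = A + 1.00·(cos5°, sin5°) = (0.9962, 0.0872)
|BD| = 6.0044
circle(B,5.00) ∩ circle(D,6.00): a=2.0862, h=4.5440
  candidates: C₊=(3.1482,4.6004) cross=27.284; C₋=(3.0162,-4.4866) cross=-27.284
  mode - wants cross < 0 → take C=(3.0162,-4.4866) (cross=-27.284)
ex = (C−B)/|BC| = (0.4040,-0.9148); ey = (0.9148,0.4040)
P = B + -0.74·ex + -2.19·ey = (-1.3061,-0.1207)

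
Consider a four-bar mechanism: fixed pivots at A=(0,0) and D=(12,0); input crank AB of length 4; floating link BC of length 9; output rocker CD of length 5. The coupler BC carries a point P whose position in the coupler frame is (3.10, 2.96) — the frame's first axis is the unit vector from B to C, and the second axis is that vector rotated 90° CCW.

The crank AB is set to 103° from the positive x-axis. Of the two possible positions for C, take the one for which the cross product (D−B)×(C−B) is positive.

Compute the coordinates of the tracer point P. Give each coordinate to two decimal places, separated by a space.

2.46 6.56

A=(0,0), D=(12.00,0)
B = A + 4.00·(cos103°, sin103°) = (-0.8998, 3.8975)
|BD| = 13.4757
circle(B,9.00) ∩ circle(D,5.00): a=8.8157, h=1.8121
  candidates: C₊=(8.0632,3.0825) cross=24.420; C₋=(7.0150,-0.3869) cross=-24.420
  mode + wants cross > 0 → take C=(8.0632,3.0825) (cross=24.420)
ex = (C−B)/|BC| = (0.9959,-0.0906); ey = (0.0906,0.9959)
P = B + 3.10·ex + 2.96·ey = (2.4555,6.5646)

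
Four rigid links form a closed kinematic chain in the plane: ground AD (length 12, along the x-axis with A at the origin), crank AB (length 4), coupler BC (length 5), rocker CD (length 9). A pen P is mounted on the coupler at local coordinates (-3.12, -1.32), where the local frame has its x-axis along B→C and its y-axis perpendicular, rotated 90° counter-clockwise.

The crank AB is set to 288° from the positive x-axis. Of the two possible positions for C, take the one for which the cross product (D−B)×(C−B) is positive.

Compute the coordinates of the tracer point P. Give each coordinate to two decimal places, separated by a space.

A=(0,0), D=(12.00,0)
B = A + 4.00·(cos288°, sin288°) = (1.2361, -3.8042)
|BD| = 11.4164
circle(B,5.00) ∩ circle(D,9.00): a=3.2556, h=3.7949
  candidates: C₊=(3.0410,0.8586) cross=43.324; C₋=(5.5701,-6.2974) cross=-43.324
  mode + wants cross > 0 → take C=(3.0410,0.8586) (cross=43.324)
ex = (C−B)/|BC| = (0.3610,0.9326); ey = (-0.9326,0.3610)
P = B + -3.12·ex + -1.32·ey = (1.3407,-7.1904)

1.34 -7.19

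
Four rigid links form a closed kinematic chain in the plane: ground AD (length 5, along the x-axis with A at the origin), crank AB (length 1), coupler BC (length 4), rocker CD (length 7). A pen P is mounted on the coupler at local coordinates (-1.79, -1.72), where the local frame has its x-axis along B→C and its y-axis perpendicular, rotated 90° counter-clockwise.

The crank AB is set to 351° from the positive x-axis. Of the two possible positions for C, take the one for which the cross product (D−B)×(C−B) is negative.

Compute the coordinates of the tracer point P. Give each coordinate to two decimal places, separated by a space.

0.37 2.25

A=(0,0), D=(5.00,0)
B = A + 1.00·(cos351°, sin351°) = (0.9877, -0.1564)
|BD| = 4.0154
circle(B,4.00) ∩ circle(D,7.00): a=-2.1015, h=3.4035
  candidates: C₊=(-1.2449,3.1626) cross=13.666; C₋=(-0.9797,-3.6392) cross=-13.666
  mode - wants cross < 0 → take C=(-0.9797,-3.6392) (cross=-13.666)
ex = (C−B)/|BC| = (-0.4918,-0.8707); ey = (0.8707,-0.4918)
P = B + -1.79·ex + -1.72·ey = (0.3705,2.2481)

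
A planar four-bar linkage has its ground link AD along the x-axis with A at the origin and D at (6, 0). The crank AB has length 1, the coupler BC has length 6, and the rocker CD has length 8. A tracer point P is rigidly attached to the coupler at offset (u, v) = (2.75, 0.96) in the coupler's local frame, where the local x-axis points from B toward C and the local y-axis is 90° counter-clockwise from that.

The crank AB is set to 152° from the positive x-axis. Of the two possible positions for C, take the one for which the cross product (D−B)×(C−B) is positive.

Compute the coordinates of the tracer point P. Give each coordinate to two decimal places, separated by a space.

A=(0,0), D=(6.00,0)
B = A + 1.00·(cos152°, sin152°) = (-0.8829, 0.4695)
|BD| = 6.8989
circle(B,6.00) ∩ circle(D,8.00): a=1.4202, h=5.8295
  candidates: C₊=(0.9306,6.1888) cross=40.217; C₋=(0.1372,-5.4432) cross=-40.217
  mode + wants cross > 0 → take C=(0.9306,6.1888) (cross=40.217)
ex = (C−B)/|BC| = (0.3023,0.9532); ey = (-0.9532,0.3023)
P = B + 2.75·ex + 0.96·ey = (-0.9668,3.3810)

-0.97 3.38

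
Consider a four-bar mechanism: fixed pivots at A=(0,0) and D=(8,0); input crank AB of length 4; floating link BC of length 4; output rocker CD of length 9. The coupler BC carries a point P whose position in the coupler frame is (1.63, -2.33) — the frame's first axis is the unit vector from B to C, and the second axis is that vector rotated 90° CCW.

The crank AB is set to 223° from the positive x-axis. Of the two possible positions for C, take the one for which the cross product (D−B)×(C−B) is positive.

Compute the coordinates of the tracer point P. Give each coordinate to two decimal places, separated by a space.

A=(0,0), D=(8.00,0)
B = A + 4.00·(cos223°, sin223°) = (-2.9254, -2.7280)
|BD| = 11.2608
circle(B,4.00) ∩ circle(D,9.00): a=2.7443, h=2.9101
  candidates: C₊=(-0.9678,0.7603) cross=32.770; C₋=(0.4421,-4.8866) cross=-32.770
  mode + wants cross > 0 → take C=(-0.9678,0.7603) (cross=32.770)
ex = (C−B)/|BC| = (0.4894,0.8721); ey = (-0.8721,0.4894)
P = B + 1.63·ex + -2.33·ey = (-0.0958,-2.4468)

-0.10 -2.45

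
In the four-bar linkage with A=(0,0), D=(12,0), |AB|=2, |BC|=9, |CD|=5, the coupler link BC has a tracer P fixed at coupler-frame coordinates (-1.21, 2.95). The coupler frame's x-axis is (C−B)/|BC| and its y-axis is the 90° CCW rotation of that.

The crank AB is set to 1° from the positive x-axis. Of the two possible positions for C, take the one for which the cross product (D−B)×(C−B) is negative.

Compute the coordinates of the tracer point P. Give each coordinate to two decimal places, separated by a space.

A=(0,0), D=(12.00,0)
B = A + 2.00·(cos1°, sin1°) = (1.9997, 0.0349)
|BD| = 10.0004
circle(B,9.00) ∩ circle(D,5.00): a=7.8001, h=4.4898
  candidates: C₊=(9.8154,4.4975) cross=44.900; C₋=(9.7841,-4.4821) cross=-44.900
  mode - wants cross < 0 → take C=(9.7841,-4.4821) (cross=-44.900)
ex = (C−B)/|BC| = (0.8649,-0.5019); ey = (0.5019,0.8649)
P = B + -1.21·ex + 2.95·ey = (2.4337,3.1937)

2.43 3.19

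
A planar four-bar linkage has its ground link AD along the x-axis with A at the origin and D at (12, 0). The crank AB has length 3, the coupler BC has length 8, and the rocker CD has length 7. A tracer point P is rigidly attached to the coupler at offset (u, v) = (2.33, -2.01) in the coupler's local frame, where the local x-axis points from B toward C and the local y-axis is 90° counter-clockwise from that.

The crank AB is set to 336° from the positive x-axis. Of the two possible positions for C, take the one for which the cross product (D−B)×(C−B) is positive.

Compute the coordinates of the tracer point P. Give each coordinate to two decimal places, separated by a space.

A=(0,0), D=(12.00,0)
B = A + 3.00·(cos336°, sin336°) = (2.7406, -1.2202)
|BD| = 9.3394
circle(B,8.00) ∩ circle(D,7.00): a=5.4728, h=5.8351
  candidates: C₊=(7.4041,5.2799) cross=54.497; C₋=(8.9289,-6.2903) cross=-54.497
  mode + wants cross > 0 → take C=(7.4041,5.2799) (cross=54.497)
ex = (C−B)/|BC| = (0.5829,0.8125); ey = (-0.8125,0.5829)
P = B + 2.33·ex + -2.01·ey = (5.7320,-0.4987)

5.73 -0.50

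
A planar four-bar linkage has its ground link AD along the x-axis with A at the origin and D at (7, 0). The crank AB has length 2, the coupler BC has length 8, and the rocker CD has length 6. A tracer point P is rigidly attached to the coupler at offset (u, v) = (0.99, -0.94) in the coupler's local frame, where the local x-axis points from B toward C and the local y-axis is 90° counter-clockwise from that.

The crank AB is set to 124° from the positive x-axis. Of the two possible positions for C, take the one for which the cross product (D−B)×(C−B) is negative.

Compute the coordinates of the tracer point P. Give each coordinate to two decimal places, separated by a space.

A=(0,0), D=(7.00,0)
B = A + 2.00·(cos124°, sin124°) = (-1.1184, 1.6581)
|BD| = 8.2860
circle(B,8.00) ∩ circle(D,6.00): a=5.8326, h=5.4755
  candidates: C₊=(5.6919,5.8557) cross=45.370; C₋=(3.5006,-4.8738) cross=-45.370
  mode - wants cross < 0 → take C=(3.5006,-4.8738) (cross=-45.370)
ex = (C−B)/|BC| = (0.5774,-0.8165); ey = (0.8165,0.5774)
P = B + 0.99·ex + -0.94·ey = (-1.3143,0.3070)

-1.31 0.31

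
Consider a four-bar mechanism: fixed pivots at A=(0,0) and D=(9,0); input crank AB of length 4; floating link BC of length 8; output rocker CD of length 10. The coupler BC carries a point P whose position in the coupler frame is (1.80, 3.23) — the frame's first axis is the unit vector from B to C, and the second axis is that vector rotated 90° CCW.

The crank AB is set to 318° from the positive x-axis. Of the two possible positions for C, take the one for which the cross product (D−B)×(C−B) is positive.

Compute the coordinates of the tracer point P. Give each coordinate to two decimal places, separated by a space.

-0.68 -2.08

A=(0,0), D=(9.00,0)
B = A + 4.00·(cos318°, sin318°) = (2.9726, -2.6765)
|BD| = 6.5950
circle(B,8.00) ∩ circle(D,10.00): a=0.5681, h=7.9798
  candidates: C₊=(0.2533,4.8471) cross=52.627; C₋=(6.7304,-9.7390) cross=-52.627
  mode + wants cross > 0 → take C=(0.2533,4.8471) (cross=52.627)
ex = (C−B)/|BC| = (-0.3399,0.9405); ey = (-0.9405,-0.3399)
P = B + 1.80·ex + 3.23·ey = (-0.6769,-2.0816)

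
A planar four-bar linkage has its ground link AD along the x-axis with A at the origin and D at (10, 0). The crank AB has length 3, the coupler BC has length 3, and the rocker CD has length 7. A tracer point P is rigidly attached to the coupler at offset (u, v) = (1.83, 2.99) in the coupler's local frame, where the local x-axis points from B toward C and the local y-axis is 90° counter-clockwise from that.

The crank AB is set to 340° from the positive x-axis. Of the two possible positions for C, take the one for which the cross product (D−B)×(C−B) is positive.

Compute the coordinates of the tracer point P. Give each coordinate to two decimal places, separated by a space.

A=(0,0), D=(10.00,0)
B = A + 3.00·(cos340°, sin340°) = (2.8191, -1.0261)
|BD| = 7.2539
circle(B,3.00) ∩ circle(D,7.00): a=0.8698, h=2.8711
  candidates: C₊=(3.2740,1.9392) cross=20.827; C₋=(4.0862,-3.7453) cross=-20.827
  mode + wants cross > 0 → take C=(3.2740,1.9392) (cross=20.827)
ex = (C−B)/|BC| = (0.1516,0.9884); ey = (-0.9884,0.1516)
P = B + 1.83·ex + 2.99·ey = (0.1411,1.2362)

0.14 1.24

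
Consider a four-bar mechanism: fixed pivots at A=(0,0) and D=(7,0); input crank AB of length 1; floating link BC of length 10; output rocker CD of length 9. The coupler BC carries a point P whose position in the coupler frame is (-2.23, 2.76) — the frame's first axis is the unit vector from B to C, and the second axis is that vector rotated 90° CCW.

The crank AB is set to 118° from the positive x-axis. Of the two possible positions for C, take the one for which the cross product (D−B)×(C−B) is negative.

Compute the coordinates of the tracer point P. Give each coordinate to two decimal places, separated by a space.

1.18 4.03

A=(0,0), D=(7.00,0)
B = A + 1.00·(cos118°, sin118°) = (-0.4695, 0.8829)
|BD| = 7.5215
circle(B,10.00) ∩ circle(D,9.00): a=5.0238, h=8.6465
  candidates: C₊=(5.5346,8.8799) cross=65.034; C₋=(3.5046,-8.2935) cross=-65.034
  mode - wants cross < 0 → take C=(3.5046,-8.2935) (cross=-65.034)
ex = (C−B)/|BC| = (0.3974,-0.9176); ey = (0.9176,0.3974)
P = B + -2.23·ex + 2.76·ey = (1.1770,4.0261)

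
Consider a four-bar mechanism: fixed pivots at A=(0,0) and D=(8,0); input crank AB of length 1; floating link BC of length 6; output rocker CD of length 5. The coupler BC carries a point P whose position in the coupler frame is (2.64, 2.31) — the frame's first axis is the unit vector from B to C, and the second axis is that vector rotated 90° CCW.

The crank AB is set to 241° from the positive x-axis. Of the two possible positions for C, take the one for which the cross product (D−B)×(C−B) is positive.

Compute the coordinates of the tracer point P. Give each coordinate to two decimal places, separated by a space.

A=(0,0), D=(8.00,0)
B = A + 1.00·(cos241°, sin241°) = (-0.4848, -0.8746)
|BD| = 8.5298
circle(B,6.00) ∩ circle(D,5.00): a=4.9097, h=3.4489
  candidates: C₊=(4.0454,3.0595) cross=29.418; C₋=(4.7526,-3.8019) cross=-29.418
  mode + wants cross > 0 → take C=(4.0454,3.0595) (cross=29.418)
ex = (C−B)/|BC| = (0.7550,0.6557); ey = (-0.6557,0.7550)
P = B + 2.64·ex + 2.31·ey = (-0.0062,2.6005)

-0.01 2.60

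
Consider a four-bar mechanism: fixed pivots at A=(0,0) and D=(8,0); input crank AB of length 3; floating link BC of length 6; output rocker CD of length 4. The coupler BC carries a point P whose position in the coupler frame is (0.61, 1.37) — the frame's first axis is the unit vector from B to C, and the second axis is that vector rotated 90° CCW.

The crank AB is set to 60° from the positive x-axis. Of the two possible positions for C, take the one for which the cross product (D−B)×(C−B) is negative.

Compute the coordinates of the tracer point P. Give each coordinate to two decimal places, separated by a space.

A=(0,0), D=(8.00,0)
B = A + 3.00·(cos60°, sin60°) = (1.5000, 2.5981)
|BD| = 7.0000
circle(B,6.00) ∩ circle(D,4.00): a=4.9286, h=3.4219
  candidates: C₊=(7.3466,3.9463) cross=23.953; C₋=(4.8065,-2.4086) cross=-23.953
  mode - wants cross < 0 → take C=(4.8065,-2.4086) (cross=-23.953)
ex = (C−B)/|BC| = (0.5511,-0.8345); ey = (0.8345,0.5511)
P = B + 0.61·ex + 1.37·ey = (2.9794,2.8440)

2.98 2.84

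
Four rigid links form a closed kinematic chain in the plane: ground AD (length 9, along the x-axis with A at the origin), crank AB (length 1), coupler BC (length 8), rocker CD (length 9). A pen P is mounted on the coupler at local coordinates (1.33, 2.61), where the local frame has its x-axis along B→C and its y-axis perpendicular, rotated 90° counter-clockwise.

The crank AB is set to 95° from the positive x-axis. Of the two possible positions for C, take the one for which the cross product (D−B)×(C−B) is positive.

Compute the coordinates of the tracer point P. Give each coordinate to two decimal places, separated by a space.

A=(0,0), D=(9.00,0)
B = A + 1.00·(cos95°, sin95°) = (-0.0872, 0.9962)
|BD| = 9.1416
circle(B,8.00) ∩ circle(D,9.00): a=3.6410, h=7.1234
  candidates: C₊=(4.3084,7.6804) cross=65.120; C₋=(2.7559,-6.4816) cross=-65.120
  mode + wants cross > 0 → take C=(4.3084,7.6804) (cross=65.120)
ex = (C−B)/|BC| = (0.5494,0.8355); ey = (-0.8355,0.5494)
P = B + 1.33·ex + 2.61·ey = (-1.5371,3.5415)

-1.54 3.54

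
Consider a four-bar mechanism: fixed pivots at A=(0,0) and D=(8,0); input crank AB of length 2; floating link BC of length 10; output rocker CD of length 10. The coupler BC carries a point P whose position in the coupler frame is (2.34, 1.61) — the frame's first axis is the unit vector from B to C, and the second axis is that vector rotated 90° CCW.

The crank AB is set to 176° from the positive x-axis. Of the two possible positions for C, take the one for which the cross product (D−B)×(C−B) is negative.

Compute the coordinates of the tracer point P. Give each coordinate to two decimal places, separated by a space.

A=(0,0), D=(8.00,0)
B = A + 2.00·(cos176°, sin176°) = (-1.9951, 0.1395)
|BD| = 9.9961
circle(B,10.00) ∩ circle(D,10.00): a=4.9981, h=8.6614
  candidates: C₊=(3.1233,8.7303) cross=86.580; C₋=(2.8816,-8.5908) cross=-86.580
  mode - wants cross < 0 → take C=(2.8816,-8.5908) (cross=-86.580)
ex = (C−B)/|BC| = (0.4877,-0.8730); ey = (0.8730,0.4877)
P = B + 2.34·ex + 1.61·ey = (0.5516,-1.1182)

0.55 -1.12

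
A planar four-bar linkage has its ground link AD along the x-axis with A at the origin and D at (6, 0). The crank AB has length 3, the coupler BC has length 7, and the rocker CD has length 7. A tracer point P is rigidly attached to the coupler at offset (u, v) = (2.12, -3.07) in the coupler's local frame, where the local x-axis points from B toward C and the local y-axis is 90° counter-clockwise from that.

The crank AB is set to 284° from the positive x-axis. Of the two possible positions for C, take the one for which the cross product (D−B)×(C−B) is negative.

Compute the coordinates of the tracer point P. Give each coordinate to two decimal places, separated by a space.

A=(0,0), D=(6.00,0)
B = A + 3.00·(cos284°, sin284°) = (0.7258, -2.9109)
|BD| = 6.0242
circle(B,7.00) ∩ circle(D,7.00): a=3.0121, h=6.3188
  candidates: C₊=(0.3096,4.0767) cross=38.066; C₋=(6.4161,-6.9876) cross=-38.066
  mode - wants cross < 0 → take C=(6.4161,-6.9876) (cross=-38.066)
ex = (C−B)/|BC| = (0.8129,-0.5824); ey = (0.5824,0.8129)
P = B + 2.12·ex + -3.07·ey = (0.6612,-6.6412)

0.66 -6.64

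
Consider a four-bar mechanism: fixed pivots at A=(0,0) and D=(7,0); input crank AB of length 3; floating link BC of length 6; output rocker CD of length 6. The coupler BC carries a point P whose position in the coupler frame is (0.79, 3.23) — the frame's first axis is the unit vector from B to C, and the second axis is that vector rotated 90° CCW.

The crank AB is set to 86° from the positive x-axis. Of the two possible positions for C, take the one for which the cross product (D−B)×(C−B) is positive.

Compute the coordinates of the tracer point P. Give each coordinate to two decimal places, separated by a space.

A=(0,0), D=(7.00,0)
B = A + 3.00·(cos86°, sin86°) = (0.2093, 2.9927)
|BD| = 7.4209
circle(B,6.00) ∩ circle(D,6.00): a=3.7105, h=4.7151
  candidates: C₊=(5.5061,5.8111) cross=34.991; C₋=(1.7031,-2.8184) cross=-34.991
  mode + wants cross > 0 → take C=(5.5061,5.8111) (cross=34.991)
ex = (C−B)/|BC| = (0.8828,0.4697); ey = (-0.4697,0.8828)
P = B + 0.79·ex + 3.23·ey = (-0.6105,6.2153)

-0.61 6.22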